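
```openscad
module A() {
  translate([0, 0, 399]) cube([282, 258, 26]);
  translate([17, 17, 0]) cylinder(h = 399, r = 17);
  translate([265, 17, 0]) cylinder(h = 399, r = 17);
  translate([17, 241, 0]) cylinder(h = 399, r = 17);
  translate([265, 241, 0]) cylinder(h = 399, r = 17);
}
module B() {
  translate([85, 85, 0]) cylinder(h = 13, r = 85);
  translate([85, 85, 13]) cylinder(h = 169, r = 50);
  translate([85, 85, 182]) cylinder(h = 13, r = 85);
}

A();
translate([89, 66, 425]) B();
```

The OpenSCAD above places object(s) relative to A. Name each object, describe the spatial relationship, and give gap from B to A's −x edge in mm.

A is a stool. B is a spool. The spool is on top of the stool. The gap from the spool to the stool's −x edge is 89 mm.

The spool's min-x is at 89; the stool's min-x is 0; gap = 89 mm.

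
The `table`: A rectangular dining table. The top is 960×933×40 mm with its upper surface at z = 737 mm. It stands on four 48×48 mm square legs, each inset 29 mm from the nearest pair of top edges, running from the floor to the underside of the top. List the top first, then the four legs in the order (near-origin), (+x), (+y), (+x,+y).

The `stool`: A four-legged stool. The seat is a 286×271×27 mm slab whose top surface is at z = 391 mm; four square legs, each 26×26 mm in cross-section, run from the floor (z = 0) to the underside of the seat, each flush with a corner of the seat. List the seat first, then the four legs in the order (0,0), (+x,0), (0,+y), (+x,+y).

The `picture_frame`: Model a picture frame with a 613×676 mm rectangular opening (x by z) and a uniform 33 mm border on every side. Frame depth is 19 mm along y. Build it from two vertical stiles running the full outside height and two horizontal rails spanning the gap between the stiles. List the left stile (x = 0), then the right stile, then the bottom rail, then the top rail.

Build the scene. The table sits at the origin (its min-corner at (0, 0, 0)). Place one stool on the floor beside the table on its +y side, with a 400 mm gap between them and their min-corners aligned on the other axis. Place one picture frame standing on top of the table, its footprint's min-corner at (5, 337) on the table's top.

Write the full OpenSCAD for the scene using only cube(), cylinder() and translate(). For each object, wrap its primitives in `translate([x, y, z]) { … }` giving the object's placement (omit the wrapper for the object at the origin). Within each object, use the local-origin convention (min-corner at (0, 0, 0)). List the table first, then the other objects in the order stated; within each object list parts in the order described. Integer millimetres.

translate([0, 0, 697]) cube([960, 933, 40]);
translate([29, 29, 0]) cube([48, 48, 697]);
translate([883, 29, 0]) cube([48, 48, 697]);
translate([29, 856, 0]) cube([48, 48, 697]);
translate([883, 856, 0]) cube([48, 48, 697]);
translate([0, 1333, 0]) {
  translate([0, 0, 364]) cube([286, 271, 27]);
  cube([26, 26, 364]);
  translate([260, 0, 0]) cube([26, 26, 364]);
  translate([0, 245, 0]) cube([26, 26, 364]);
  translate([260, 245, 0]) cube([26, 26, 364]);
}
translate([5, 337, 737]) {
  cube([33, 19, 742]);
  translate([646, 0, 0]) cube([33, 19, 742]);
  translate([33, 0, 0]) cube([613, 19, 33]);
  translate([33, 0, 709]) cube([613, 19, 33]);
}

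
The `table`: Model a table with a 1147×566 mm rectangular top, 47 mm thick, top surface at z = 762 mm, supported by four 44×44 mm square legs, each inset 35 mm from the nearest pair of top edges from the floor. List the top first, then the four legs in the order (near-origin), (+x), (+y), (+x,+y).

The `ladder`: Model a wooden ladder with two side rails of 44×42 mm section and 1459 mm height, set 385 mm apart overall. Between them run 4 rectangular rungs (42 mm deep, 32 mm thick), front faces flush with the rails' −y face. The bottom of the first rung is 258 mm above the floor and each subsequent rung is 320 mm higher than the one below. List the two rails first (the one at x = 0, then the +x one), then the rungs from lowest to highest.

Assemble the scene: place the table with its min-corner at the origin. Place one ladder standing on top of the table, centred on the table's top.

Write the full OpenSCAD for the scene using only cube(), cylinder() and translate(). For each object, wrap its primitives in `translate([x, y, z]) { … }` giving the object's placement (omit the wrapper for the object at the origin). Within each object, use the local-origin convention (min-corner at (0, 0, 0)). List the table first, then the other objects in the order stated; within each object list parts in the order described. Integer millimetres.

translate([0, 0, 715]) cube([1147, 566, 47]);
translate([35, 35, 0]) cube([44, 44, 715]);
translate([1068, 35, 0]) cube([44, 44, 715]);
translate([35, 487, 0]) cube([44, 44, 715]);
translate([1068, 487, 0]) cube([44, 44, 715]);
translate([381, 262, 762]) {
  cube([44, 42, 1459]);
  translate([341, 0, 0]) cube([44, 42, 1459]);
  translate([44, 0, 258]) cube([297, 42, 32]);
  translate([44, 0, 578]) cube([297, 42, 32]);
  translate([44, 0, 898]) cube([297, 42, 32]);
  translate([44, 0, 1218]) cube([297, 42, 32]);
}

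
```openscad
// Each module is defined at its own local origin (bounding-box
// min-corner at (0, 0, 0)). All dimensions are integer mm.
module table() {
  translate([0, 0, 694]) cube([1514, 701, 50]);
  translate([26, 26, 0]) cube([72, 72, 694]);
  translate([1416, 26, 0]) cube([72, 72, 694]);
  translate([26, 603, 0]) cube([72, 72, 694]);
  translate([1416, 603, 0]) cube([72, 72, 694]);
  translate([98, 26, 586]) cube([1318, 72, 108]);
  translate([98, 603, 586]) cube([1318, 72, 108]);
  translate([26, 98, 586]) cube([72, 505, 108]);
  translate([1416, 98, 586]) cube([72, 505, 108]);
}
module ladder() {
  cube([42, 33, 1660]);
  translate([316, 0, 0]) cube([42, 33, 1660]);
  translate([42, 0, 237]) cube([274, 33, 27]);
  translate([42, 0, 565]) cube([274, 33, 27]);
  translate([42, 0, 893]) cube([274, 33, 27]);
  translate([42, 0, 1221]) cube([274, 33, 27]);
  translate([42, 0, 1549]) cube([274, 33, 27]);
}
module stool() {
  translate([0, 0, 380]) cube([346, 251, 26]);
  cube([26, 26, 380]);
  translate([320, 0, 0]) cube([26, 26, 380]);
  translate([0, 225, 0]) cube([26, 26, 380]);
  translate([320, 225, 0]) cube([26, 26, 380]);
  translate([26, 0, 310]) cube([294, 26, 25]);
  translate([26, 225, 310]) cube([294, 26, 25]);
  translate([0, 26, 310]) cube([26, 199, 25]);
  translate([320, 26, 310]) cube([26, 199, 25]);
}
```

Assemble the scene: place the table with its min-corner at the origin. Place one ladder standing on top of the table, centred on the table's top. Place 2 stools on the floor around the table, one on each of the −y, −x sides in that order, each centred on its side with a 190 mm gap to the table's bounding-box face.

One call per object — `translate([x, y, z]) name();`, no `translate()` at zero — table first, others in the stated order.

table();
translate([578, 334, 744]) ladder();
translate([584, -441, 0]) stool();
translate([-536, 225, 0]) stool();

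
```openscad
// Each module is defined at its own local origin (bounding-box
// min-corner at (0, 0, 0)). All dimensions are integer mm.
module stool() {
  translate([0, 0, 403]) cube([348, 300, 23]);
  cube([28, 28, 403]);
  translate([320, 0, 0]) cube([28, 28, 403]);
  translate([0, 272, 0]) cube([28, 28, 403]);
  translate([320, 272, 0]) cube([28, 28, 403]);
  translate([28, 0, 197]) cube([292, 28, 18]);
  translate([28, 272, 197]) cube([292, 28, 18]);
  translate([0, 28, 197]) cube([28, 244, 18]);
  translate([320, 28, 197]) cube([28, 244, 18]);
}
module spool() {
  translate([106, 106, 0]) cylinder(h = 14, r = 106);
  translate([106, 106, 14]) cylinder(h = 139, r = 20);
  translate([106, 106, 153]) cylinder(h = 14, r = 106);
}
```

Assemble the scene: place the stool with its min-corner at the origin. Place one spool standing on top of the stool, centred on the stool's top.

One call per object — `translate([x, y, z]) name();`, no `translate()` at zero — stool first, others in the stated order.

stool();
translate([68, 44, 426]) spool();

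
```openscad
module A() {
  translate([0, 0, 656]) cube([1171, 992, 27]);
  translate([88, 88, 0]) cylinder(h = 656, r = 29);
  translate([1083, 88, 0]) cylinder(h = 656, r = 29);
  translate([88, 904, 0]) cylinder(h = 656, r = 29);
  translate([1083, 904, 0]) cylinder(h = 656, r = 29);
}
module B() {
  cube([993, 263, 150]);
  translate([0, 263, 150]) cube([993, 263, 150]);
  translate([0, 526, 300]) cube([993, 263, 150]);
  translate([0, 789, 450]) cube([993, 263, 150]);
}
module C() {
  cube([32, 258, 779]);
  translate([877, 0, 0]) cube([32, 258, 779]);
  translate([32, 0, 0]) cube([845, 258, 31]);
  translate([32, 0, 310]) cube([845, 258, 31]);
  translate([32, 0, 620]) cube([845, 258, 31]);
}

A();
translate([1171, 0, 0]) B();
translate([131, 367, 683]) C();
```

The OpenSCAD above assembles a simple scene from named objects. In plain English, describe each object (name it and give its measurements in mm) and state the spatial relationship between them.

A is a rectangular dining table. The top is 1171×992×27 mm with its upper surface at z = 683 mm. It stands on four round legs of 58 mm diameter, each leg's bounding box inset 59 mm from the nearest pair of top edges, running from the floor to the underside of the top.

B is a run of 4 identical solid stair steps. Each tread is 993×263 mm and each step block is 150 mm high. Step 1 rests on the floor; step k is offset from step 1 by (k−1)×263 mm in y and (k−1)×150 mm in z.

C is an open bookshelf. Two side panels, each 32 mm thick, 258 mm deep and 779 mm tall, stand 909 mm apart (outside-to-outside). Between them sit 3 shelves, each 31 mm thick and 258 mm deep, spanning the full gap between the sides. The bottom shelf rests on the floor (its underside at z = 0) and the clear gap between one shelf's top and the next shelf's underside is 279 mm.

The staircase is against the table's +x side, with their −y faces flush. The bookshelf is on top of the table, centred.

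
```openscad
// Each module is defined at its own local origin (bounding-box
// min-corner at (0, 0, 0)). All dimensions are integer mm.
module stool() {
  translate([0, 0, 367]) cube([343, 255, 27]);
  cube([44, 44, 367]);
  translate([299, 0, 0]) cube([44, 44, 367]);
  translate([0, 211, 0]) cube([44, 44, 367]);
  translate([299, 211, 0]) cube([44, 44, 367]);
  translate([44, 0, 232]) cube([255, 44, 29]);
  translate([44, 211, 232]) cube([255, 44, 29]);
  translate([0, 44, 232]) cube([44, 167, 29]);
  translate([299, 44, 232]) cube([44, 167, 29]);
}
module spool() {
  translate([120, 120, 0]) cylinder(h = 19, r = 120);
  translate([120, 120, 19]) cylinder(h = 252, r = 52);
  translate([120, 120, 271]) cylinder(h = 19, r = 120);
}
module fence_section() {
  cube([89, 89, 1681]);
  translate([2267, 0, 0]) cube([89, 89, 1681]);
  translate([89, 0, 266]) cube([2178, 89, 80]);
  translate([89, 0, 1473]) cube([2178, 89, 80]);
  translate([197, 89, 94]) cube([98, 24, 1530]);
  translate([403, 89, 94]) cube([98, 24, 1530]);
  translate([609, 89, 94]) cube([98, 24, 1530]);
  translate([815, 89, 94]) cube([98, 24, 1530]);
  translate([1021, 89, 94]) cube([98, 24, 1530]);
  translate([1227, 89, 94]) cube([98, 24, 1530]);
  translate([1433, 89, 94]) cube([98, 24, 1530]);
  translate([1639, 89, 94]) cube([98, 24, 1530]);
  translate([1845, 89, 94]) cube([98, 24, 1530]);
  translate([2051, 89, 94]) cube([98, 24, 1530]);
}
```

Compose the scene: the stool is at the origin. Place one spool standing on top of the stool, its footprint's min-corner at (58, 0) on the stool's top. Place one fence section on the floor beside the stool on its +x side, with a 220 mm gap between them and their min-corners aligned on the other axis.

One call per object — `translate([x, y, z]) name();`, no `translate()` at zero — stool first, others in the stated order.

stool();
translate([58, 0, 394]) spool();
translate([563, 0, 0]) fence_section();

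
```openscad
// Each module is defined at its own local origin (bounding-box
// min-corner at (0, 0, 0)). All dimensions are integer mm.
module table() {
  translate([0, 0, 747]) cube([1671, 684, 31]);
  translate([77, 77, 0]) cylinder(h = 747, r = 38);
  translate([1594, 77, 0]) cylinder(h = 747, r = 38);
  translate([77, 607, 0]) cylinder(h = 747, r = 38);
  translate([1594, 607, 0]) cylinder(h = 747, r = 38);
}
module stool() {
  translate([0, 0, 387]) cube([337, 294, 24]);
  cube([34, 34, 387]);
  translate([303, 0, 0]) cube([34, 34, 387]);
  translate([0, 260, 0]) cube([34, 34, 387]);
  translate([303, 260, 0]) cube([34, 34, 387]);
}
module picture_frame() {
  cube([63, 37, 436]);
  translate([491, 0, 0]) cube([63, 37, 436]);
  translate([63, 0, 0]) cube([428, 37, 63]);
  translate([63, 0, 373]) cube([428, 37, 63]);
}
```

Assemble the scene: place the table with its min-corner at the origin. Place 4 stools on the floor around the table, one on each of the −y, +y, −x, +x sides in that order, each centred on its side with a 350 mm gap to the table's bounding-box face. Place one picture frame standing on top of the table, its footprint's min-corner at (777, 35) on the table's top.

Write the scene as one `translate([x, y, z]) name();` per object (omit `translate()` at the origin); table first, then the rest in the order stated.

table();
translate([667, -644, 0]) stool();
translate([667, 1034, 0]) stool();
translate([-687, 195, 0]) stool();
translate([2021, 195, 0]) stool();
translate([777, 35, 778]) picture_frame();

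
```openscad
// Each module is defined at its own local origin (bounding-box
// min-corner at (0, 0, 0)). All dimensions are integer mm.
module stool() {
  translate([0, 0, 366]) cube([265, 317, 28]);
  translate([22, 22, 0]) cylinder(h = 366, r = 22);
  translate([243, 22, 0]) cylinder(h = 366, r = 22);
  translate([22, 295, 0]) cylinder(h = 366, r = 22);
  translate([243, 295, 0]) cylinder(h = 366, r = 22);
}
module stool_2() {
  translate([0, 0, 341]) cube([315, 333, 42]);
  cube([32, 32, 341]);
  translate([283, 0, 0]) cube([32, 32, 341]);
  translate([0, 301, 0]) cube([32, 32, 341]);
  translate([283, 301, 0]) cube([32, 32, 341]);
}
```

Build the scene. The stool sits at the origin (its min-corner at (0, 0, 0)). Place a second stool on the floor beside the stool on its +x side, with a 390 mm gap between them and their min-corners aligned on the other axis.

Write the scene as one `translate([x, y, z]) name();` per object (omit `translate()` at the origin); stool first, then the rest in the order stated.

stool();
translate([655, 0, 0]) stool_2();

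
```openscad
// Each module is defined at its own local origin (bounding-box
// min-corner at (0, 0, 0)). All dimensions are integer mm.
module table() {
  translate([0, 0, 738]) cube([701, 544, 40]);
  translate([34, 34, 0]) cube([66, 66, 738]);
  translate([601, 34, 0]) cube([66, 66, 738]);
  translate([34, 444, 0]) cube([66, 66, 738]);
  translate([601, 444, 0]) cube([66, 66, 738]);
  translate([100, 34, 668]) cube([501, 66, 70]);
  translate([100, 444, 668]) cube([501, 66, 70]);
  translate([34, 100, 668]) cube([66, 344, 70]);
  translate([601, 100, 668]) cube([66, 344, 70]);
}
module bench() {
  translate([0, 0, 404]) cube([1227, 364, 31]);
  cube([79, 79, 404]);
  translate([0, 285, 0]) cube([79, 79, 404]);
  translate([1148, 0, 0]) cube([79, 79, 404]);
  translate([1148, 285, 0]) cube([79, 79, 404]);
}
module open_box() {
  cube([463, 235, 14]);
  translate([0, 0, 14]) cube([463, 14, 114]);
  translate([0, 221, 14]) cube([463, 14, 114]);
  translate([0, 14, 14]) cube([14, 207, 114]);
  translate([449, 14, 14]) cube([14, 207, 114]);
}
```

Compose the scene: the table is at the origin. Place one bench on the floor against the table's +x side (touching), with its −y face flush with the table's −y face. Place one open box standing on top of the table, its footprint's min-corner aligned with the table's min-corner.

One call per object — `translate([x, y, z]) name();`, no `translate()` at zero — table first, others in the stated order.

table();
translate([701, 0, 0]) bench();
translate([0, 0, 778]) open_box();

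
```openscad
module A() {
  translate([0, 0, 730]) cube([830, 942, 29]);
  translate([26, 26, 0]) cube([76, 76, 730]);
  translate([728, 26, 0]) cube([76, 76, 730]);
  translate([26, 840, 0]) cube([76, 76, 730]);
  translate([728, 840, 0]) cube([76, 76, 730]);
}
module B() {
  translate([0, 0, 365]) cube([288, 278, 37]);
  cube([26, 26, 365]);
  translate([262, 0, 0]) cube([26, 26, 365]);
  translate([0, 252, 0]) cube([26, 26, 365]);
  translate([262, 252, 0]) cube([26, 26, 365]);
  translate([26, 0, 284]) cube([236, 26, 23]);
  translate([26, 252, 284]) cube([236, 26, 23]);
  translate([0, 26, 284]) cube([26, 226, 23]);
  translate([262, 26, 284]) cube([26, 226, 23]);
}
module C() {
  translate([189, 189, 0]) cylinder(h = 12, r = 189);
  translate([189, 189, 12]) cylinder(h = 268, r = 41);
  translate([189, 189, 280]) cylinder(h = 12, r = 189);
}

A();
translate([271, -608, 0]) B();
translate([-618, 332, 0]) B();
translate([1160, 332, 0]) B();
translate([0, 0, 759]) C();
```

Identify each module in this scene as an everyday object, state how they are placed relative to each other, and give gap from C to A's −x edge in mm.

A is a table. B is a stool. C is a spool. Three stools sit around the table at the −y, −x, +x sides. The spool is on top of the table. The gap from the spool to the table's −x edge is 0 mm.

The spool's min-x is at 0; the table's min-x is 0; gap = 0 mm.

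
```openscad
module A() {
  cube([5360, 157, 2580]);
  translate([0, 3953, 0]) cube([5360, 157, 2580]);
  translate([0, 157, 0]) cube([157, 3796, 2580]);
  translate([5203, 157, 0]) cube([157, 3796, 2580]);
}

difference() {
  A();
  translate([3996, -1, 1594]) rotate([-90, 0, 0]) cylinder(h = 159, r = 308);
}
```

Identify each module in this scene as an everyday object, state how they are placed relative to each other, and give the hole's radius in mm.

The subtracted cylinder has r = 308 mm.

A is a house frame. The house frame has a circular hole through its front wall. The hole's radius is 308 mm.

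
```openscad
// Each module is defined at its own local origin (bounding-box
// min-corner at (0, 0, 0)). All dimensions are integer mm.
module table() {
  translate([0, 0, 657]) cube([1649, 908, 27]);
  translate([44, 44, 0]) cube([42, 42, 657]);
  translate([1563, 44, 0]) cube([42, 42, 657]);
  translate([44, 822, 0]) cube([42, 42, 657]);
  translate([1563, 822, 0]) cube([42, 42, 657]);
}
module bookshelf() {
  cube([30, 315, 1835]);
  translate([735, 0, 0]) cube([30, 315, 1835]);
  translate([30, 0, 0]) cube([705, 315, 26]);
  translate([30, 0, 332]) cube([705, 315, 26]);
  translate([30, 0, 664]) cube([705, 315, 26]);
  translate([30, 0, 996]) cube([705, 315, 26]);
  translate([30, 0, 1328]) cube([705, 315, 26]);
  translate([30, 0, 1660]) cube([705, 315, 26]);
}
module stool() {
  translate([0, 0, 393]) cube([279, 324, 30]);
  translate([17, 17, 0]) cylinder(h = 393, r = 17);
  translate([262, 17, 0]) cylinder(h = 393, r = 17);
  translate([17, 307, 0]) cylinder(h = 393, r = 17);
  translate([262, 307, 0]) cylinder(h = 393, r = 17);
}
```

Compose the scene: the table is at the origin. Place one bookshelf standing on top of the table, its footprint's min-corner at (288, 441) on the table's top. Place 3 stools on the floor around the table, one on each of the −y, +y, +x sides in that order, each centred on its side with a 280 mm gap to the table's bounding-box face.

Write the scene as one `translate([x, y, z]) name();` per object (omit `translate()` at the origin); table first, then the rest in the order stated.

table();
translate([288, 441, 684]) bookshelf();
translate([685, -604, 0]) stool();
translate([685, 1188, 0]) stool();
translate([1929, 292, 0]) stool();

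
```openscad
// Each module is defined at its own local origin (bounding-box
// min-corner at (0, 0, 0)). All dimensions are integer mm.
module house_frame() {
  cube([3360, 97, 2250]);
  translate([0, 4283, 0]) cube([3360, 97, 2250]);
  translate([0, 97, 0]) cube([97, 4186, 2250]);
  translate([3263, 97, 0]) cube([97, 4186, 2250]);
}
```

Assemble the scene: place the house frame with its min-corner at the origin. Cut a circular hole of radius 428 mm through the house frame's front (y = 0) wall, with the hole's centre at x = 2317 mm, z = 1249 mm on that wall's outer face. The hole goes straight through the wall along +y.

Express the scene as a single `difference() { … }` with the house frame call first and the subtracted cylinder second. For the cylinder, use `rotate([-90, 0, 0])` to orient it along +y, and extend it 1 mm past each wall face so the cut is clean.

difference() {
  house_frame();
  translate([2317, -1, 1249]) rotate([-90, 0, 0]) cylinder(h = 99, r = 428);
}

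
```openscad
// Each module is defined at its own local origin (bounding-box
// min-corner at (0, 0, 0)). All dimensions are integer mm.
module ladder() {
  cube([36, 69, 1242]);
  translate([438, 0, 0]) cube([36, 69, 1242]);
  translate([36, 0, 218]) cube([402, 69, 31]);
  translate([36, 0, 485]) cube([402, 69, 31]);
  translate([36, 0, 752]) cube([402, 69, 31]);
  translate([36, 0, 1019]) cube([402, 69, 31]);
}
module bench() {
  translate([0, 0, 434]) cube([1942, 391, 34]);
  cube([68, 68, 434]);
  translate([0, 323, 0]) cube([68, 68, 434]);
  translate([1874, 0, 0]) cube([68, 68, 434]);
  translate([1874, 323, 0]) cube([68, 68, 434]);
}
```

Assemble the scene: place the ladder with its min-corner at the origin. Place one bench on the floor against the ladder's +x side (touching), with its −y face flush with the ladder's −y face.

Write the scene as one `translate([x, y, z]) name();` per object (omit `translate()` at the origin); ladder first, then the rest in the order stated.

ladder();
translate([474, 0, 0]) bench();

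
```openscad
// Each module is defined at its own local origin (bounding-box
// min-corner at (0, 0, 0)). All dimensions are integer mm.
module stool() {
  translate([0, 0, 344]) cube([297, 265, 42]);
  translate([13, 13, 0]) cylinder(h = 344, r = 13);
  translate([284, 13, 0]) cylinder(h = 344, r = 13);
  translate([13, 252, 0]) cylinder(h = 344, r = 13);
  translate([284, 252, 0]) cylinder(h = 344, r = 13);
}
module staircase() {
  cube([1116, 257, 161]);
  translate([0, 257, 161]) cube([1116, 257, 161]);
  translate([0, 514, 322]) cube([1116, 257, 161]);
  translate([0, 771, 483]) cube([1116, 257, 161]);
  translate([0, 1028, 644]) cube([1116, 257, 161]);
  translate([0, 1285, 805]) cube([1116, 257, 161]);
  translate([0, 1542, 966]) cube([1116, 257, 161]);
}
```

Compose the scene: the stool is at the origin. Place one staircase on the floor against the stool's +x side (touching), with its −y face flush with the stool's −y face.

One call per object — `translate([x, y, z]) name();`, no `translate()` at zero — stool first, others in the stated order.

stool();
translate([297, 0, 0]) staircase();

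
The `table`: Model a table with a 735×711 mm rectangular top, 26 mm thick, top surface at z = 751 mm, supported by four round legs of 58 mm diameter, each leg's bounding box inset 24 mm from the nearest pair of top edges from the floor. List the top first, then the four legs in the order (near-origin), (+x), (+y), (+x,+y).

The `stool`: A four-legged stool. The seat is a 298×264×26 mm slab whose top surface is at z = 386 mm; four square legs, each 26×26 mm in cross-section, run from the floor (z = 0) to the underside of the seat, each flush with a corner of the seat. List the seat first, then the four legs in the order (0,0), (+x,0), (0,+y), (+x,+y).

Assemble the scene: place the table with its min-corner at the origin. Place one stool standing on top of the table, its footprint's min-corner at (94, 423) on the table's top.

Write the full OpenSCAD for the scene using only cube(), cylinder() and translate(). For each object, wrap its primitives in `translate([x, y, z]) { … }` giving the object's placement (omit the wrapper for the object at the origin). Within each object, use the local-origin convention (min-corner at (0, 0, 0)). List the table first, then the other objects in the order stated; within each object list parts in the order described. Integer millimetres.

translate([0, 0, 725]) cube([735, 711, 26]);
translate([53, 53, 0]) cylinder(h = 725, r = 29);
translate([682, 53, 0]) cylinder(h = 725, r = 29);
translate([53, 658, 0]) cylinder(h = 725, r = 29);
translate([682, 658, 0]) cylinder(h = 725, r = 29);
translate([94, 423, 751]) {
  translate([0, 0, 360]) cube([298, 264, 26]);
  cube([26, 26, 360]);
  translate([272, 0, 0]) cube([26, 26, 360]);
  translate([0, 238, 0]) cube([26, 26, 360]);
  translate([272, 238, 0]) cube([26, 26, 360]);
}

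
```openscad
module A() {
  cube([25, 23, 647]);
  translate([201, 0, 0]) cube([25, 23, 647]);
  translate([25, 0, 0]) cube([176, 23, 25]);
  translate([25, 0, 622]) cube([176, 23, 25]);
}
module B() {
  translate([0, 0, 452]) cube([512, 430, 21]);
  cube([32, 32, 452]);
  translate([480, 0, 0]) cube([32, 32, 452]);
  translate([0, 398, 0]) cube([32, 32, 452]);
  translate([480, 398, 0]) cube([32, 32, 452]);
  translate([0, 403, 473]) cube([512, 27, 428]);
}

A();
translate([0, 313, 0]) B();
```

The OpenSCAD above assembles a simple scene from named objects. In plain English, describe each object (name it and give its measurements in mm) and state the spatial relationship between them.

A is a picture frame with a 176×597 mm rectangular opening (x by z) and a uniform 25 mm border on every side. Frame depth is 23 mm along y. It is built from two vertical stiles running the full outside height and two horizontal rails spanning the gap between the stiles.

B is a chair. The seat is a 512×430×21 mm slab with its top at z = 473 mm, on four 32×32 mm corner legs (flush with the seat edges, standing on z = 0). A flat backrest 27 mm thick, 428 mm tall, spans the full seat width and rises from the seat top along its +y edge, rear face flush with the rear of the seat.

The chair is on the floor beside the picture frame on its +y side.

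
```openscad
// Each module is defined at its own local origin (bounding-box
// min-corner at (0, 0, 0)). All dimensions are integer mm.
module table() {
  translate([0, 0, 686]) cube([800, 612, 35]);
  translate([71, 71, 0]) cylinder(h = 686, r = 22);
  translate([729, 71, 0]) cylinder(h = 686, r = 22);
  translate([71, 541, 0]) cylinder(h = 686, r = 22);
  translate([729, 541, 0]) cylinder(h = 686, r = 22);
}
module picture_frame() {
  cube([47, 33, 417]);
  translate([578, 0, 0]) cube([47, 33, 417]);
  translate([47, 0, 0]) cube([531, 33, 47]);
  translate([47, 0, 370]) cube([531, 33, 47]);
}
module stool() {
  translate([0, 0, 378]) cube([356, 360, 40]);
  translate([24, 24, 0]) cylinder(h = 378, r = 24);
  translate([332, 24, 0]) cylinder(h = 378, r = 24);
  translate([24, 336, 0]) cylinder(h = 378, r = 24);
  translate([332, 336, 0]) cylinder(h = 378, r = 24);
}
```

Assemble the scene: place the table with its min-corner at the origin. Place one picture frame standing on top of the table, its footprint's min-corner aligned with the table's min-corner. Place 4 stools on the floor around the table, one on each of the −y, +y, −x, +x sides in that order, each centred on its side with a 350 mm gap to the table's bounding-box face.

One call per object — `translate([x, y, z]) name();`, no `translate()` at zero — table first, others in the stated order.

table();
translate([0, 0, 721]) picture_frame();
translate([222, -710, 0]) stool();
translate([222, 962, 0]) stool();
translate([-706, 126, 0]) stool();
translate([1150, 126, 0]) stool();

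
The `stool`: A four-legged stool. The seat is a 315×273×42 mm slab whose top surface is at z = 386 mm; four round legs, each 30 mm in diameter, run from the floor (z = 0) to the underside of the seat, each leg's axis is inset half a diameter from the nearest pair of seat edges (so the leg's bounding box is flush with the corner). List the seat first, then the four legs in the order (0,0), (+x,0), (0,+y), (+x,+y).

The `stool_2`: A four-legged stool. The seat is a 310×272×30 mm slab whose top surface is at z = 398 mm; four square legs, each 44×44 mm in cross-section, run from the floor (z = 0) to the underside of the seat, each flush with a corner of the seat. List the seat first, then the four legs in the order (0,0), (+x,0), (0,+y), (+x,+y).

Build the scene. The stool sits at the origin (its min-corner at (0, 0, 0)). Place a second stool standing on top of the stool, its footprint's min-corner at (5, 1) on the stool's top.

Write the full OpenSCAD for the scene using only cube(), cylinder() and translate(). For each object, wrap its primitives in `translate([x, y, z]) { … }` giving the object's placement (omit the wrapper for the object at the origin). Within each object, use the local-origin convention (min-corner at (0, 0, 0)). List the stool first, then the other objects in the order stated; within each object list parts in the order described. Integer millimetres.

translate([0, 0, 344]) cube([315, 273, 42]);
translate([15, 15, 0]) cylinder(h = 344, r = 15);
translate([300, 15, 0]) cylinder(h = 344, r = 15);
translate([15, 258, 0]) cylinder(h = 344, r = 15);
translate([300, 258, 0]) cylinder(h = 344, r = 15);
translate([5, 1, 386]) {
  translate([0, 0, 368]) cube([310, 272, 30]);
  cube([44, 44, 368]);
  translate([266, 0, 0]) cube([44, 44, 368]);
  translate([0, 228, 0]) cube([44, 44, 368]);
  translate([266, 228, 0]) cube([44, 44, 368]);
}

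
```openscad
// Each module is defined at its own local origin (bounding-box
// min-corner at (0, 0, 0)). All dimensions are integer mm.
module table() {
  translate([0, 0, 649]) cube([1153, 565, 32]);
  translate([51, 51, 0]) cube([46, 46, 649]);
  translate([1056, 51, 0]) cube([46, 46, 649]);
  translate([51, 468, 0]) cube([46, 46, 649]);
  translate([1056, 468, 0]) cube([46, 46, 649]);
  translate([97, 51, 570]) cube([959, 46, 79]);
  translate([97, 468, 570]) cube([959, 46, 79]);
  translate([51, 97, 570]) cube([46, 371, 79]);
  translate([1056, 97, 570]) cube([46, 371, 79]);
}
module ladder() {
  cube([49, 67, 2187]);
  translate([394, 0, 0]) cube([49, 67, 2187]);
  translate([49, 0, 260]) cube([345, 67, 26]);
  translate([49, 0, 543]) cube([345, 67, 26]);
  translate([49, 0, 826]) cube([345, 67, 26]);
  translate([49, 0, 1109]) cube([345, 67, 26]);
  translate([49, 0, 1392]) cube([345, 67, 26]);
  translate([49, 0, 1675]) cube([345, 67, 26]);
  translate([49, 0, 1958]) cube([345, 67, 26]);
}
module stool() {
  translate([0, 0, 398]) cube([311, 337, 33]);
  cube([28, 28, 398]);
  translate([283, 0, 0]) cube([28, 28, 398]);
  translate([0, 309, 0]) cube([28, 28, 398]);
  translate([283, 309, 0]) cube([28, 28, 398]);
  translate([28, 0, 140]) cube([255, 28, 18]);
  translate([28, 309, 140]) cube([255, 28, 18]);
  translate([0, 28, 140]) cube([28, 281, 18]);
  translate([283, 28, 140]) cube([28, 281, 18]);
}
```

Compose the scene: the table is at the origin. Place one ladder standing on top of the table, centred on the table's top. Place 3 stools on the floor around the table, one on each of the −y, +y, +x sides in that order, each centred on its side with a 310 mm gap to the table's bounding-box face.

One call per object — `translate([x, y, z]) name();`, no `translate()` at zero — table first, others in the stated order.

table();
translate([355, 249, 681]) ladder();
translate([421, -647, 0]) stool();
translate([421, 875, 0]) stool();
translate([1463, 114, 0]) stool();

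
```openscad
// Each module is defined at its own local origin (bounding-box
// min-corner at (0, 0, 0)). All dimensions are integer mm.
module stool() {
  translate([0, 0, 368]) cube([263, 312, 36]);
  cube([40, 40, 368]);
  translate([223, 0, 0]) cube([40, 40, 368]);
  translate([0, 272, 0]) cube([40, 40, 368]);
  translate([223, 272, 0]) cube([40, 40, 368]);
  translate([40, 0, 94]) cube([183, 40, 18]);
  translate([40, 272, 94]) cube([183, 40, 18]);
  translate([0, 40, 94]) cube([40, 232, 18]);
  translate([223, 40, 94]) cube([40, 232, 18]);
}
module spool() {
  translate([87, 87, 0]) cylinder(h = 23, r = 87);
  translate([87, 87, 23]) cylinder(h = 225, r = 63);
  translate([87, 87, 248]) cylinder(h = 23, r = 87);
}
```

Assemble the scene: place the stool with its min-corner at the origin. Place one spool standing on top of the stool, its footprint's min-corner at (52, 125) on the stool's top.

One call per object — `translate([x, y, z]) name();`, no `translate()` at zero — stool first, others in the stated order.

stool();
translate([52, 125, 404]) spool();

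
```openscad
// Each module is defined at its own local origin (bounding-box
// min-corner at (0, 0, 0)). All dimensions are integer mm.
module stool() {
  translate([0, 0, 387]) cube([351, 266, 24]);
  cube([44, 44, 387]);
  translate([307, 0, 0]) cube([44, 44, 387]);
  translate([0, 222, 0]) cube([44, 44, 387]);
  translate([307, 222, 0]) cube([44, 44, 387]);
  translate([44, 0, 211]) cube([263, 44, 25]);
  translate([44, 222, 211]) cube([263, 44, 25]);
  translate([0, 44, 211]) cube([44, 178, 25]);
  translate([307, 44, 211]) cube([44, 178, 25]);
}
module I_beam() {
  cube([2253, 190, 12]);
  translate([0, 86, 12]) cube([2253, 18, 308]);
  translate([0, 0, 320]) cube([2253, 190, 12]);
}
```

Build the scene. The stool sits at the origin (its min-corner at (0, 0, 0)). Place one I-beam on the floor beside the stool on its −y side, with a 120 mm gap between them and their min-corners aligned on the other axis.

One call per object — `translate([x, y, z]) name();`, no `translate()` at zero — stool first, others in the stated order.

stool();
translate([0, -310, 0]) I_beam();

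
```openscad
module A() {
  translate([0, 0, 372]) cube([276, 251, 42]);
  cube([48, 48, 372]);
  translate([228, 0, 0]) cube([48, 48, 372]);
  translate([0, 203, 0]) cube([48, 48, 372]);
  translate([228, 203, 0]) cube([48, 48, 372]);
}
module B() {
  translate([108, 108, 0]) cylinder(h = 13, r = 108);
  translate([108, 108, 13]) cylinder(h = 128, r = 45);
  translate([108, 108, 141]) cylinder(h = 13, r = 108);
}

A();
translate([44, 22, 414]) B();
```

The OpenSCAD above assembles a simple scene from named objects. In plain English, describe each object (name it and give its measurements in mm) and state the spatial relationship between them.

A is a four-legged stool. The seat is a 276×251×42 mm slab whose top surface is at z = 414 mm; four square legs, each 48×48 mm in cross-section, run from the floor (z = 0) to the underside of the seat, each flush with a corner of the seat.

B is a spool: two coaxial disc flanges of radius 108 mm and thickness 13 mm, joined by a core cylinder of radius 45 mm and height 128 mm. The lower flange rests on z = 0 and the three cylinders share a vertical axis.

The spool is on top of the stool.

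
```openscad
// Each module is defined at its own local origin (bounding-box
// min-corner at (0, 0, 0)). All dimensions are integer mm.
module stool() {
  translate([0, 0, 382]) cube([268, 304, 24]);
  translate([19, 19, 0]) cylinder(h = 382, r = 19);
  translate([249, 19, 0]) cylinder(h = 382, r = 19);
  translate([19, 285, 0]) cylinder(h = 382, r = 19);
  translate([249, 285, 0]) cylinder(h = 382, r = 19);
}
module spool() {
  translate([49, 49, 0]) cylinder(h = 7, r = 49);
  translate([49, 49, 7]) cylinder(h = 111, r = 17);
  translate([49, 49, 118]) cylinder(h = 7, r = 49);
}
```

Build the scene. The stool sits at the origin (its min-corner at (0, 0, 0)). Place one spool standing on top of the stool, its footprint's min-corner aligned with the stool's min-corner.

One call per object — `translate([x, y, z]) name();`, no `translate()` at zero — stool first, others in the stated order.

stool();
translate([0, 0, 406]) spool();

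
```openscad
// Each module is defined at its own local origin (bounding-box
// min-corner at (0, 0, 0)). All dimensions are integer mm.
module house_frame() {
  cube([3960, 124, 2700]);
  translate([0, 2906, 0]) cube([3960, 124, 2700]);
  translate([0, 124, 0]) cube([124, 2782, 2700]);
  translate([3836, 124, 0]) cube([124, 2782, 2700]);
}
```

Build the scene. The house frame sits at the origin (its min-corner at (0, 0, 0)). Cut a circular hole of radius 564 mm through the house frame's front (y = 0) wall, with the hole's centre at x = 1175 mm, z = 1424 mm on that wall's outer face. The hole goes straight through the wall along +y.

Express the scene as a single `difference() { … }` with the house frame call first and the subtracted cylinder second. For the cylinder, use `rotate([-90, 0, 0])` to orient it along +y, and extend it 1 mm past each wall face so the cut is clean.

difference() {
  house_frame();
  translate([1175, -1, 1424]) rotate([-90, 0, 0]) cylinder(h = 126, r = 564);
}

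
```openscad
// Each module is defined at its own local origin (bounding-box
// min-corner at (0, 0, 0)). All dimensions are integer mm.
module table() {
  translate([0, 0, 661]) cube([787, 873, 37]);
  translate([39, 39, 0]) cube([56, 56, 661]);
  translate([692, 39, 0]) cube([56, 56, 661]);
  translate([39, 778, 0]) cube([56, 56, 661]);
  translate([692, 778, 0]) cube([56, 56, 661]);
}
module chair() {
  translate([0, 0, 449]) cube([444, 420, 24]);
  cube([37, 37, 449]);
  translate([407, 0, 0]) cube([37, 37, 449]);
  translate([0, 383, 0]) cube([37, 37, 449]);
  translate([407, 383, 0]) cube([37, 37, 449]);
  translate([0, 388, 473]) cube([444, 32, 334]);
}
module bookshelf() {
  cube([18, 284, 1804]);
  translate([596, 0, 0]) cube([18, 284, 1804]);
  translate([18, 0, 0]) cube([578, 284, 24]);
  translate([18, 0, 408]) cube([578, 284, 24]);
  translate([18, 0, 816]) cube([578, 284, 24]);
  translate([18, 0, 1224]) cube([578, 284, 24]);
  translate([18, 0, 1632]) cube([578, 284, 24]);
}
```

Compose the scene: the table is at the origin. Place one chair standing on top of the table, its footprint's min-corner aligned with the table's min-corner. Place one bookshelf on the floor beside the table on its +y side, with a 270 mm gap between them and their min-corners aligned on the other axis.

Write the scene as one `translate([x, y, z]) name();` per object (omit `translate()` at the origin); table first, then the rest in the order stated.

table();
translate([0, 0, 698]) chair();
translate([0, 1143, 0]) bookshelf();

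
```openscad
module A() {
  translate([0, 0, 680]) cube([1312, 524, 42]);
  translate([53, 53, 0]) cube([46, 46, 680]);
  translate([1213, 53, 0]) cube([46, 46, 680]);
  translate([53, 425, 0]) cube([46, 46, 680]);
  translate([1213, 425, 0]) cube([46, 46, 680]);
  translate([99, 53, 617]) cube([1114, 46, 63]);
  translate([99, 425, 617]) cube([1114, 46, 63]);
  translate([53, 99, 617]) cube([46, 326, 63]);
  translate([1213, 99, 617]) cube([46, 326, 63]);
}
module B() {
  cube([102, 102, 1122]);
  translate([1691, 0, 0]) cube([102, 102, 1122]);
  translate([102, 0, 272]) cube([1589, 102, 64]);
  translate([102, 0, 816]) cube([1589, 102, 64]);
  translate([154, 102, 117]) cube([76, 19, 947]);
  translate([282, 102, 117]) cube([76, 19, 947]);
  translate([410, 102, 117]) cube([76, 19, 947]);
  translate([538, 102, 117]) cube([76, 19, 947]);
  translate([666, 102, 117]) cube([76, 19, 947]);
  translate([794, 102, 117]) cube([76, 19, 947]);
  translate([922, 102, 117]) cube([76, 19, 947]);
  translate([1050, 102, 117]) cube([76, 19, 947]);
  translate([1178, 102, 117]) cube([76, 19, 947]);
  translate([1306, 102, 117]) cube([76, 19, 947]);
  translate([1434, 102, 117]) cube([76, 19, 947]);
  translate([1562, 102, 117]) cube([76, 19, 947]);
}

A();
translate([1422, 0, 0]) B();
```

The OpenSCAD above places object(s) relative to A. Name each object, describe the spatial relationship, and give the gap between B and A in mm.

The fence section's nearest face is 110 mm from the table's +x face.

A is a table. B is a fence section. The fence section is on the floor beside the table on its +x side. The gap between the fence section and the table is 110 mm.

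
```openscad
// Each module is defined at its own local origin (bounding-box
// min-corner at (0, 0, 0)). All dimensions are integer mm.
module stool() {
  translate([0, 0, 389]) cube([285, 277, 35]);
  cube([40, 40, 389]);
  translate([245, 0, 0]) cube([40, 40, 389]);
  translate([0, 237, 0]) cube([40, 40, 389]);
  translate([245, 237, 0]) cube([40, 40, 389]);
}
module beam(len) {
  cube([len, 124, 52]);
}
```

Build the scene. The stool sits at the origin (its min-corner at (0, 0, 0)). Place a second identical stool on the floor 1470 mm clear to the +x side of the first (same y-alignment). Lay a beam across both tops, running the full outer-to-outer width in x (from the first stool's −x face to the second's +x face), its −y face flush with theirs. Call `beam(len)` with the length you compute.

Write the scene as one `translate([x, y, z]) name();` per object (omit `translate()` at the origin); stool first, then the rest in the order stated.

stool();
translate([1755, 0, 0]) stool();
translate([0, 0, 424]) beam(2040);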